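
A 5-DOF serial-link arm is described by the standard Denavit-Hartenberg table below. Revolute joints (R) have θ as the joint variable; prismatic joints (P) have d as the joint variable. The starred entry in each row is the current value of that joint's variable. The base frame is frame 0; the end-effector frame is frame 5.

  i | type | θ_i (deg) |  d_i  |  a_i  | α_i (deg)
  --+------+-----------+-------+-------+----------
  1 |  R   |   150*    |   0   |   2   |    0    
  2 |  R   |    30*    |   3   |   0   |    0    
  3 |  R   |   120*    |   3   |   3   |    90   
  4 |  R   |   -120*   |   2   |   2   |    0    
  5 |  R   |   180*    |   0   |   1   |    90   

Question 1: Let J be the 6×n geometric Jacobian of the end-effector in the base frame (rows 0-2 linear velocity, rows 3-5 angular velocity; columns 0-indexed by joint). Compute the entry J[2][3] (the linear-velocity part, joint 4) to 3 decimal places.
-0.500

axis z_3 = (-0.8660,-0.5000,0.0000); lever o_n−o_3 = (-1.9821,-0.5670,-0.8660)
cross product → J_v[:, 3] = (0.4330,-0.7500,-0.5000)
J_ω[:, 3] = z_3
entry J[2][3] = -0.5000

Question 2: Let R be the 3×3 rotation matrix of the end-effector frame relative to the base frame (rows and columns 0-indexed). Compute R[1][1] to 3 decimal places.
End-effector y-axis (col 1 of R) = (-0.8660,-0.5000,0.0000)
R[1][1] = -0.5000

-0.500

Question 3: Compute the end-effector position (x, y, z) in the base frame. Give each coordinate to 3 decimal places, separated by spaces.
-2.214 -2.165 5.134

after link 1: o_1 = (-1.7321, 1.0000, 0.0000)
after link 2: o_2 = (-1.7321, 1.0000, 3.0000)
after link 3: o_3 = (-0.2321, -1.5981, 6.0000)
after link 4: o_4 = (-2.4641, -1.7321, 4.2679)
after link 5: o_5 = (-2.2141, -2.1651, 5.1340)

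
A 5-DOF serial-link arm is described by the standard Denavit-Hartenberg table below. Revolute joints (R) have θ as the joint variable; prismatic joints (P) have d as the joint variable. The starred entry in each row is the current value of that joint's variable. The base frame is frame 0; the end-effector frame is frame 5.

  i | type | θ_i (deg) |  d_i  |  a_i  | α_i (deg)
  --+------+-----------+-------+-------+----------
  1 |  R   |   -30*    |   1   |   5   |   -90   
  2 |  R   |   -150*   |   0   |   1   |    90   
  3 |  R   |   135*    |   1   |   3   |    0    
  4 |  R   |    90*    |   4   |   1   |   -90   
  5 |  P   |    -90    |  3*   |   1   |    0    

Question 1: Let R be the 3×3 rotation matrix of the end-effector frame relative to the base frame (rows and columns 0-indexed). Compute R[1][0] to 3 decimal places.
0.250

End-effector x-axis (col 0 of R) = (-0.4330,0.2500,-0.8660)
R[1][0] = 0.2500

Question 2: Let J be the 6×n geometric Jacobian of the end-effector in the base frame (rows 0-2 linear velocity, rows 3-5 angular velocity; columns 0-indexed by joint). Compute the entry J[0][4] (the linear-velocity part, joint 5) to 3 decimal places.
prismatic axis z_4 = (-0.8839,-0.3062,0.3536)
J_v[:, 4] = z_4; J_ω[:, 4] = (0,0,0)
entry J[0][4] = -0.8839

-0.884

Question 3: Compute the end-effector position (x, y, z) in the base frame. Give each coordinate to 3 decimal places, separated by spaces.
after link 1: o_1 = (4.3301, -2.5000, 1.0000)
after link 2: o_2 = (3.5801, -2.0670, 1.5000)
after link 3: o_3 = (5.7988, -0.8984, -0.4267)
after link 4: o_4 = (4.2435, -0.8170, -4.2443)
after link 5: o_5 = (1.1588, -1.4855, -4.0497)

1.159 -1.486 -4.050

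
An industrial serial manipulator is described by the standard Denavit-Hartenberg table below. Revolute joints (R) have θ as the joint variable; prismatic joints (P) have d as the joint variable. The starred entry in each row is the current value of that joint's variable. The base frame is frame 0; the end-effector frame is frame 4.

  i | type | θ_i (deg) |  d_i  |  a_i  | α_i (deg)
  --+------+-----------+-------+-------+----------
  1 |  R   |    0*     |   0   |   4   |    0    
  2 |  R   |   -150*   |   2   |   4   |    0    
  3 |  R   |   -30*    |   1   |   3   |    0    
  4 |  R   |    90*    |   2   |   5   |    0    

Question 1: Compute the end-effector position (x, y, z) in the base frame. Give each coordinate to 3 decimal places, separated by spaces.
-2.464 -7.000 5.000

after link 1: o_1 = (4.0000, 0.0000, 0.0000)
after link 2: o_2 = (0.5359, -2.0000, 2.0000)
after link 3: o_3 = (-2.4641, -2.0000, 3.0000)
after link 4: o_4 = (-2.4641, -7.0000, 5.0000)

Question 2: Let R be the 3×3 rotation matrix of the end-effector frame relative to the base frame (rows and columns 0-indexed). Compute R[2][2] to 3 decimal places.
End-effector z-axis (col 2 of R) = (0.0000,0.0000,1.0000)
R[2][2] = 1.0000

1.000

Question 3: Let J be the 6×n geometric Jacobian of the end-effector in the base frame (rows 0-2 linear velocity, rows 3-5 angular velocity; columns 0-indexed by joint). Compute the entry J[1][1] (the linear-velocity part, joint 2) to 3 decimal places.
axis z_1 = (0.0000,0.0000,1.0000); lever o_n−o_1 = (-6.4641,-7.0000,5.0000)
cross product → J_v[:, 1] = (7.0000,-6.4641,0.0000)
J_ω[:, 1] = z_1
entry J[1][1] = -6.4641

-6.464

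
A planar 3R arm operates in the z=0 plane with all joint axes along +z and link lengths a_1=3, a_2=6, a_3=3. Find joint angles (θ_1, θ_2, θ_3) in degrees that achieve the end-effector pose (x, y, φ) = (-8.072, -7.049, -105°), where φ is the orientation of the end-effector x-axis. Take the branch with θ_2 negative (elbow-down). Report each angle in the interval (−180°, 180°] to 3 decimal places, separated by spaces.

-120.001 -44.996 59.997

wrist centre = target − a_3·(cos φ, sin φ) = (-7.2955, -4.1512)
cos θ_2 = (70.4576−3²−6²)/(2·3·6) = 0.7072; θ_2 = -44.9961° (elbow-down)
β = atan2(-4.1512,-7.2955) = -150.3598°; ψ = atan2(-4.2423,7.2429) = -30.3585°
θ_1 = β − ψ = -120.0013°
θ_3 = φ − θ_1 − θ_2 = 59.9974° (wrapped to (-180°,180°])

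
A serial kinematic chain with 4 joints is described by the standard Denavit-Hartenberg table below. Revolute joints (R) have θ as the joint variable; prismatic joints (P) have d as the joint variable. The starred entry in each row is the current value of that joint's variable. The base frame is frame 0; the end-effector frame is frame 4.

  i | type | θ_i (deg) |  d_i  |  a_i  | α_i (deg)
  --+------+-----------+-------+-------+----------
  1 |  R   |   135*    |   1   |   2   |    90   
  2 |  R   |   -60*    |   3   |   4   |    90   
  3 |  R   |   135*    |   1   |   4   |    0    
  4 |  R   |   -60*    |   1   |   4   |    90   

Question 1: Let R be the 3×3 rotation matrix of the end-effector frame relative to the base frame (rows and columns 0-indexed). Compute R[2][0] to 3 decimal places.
End-effector x-axis (col 0 of R) = (0.5915,0.7745,-0.2241)
R[2][0] = -0.2241

-0.224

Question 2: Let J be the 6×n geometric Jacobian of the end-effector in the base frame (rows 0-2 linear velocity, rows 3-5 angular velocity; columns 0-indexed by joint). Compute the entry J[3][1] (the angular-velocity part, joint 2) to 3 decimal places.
axis z_1 = (0.7071,0.7071,0.0000); lever o_n−o_1 = (7.2979,6.4089,-2.9112)
cross product → J_v[:, 1] = (-2.0585,2.0585,-0.6286)
J_ω[:, 1] = z_1
entry J[3][1] = 0.7071

0.707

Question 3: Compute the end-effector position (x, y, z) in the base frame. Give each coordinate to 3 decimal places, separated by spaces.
5.884 7.823 -1.911

after link 1: o_1 = (-1.4142, 1.4142, 1.0000)
after link 2: o_2 = (-0.7071, 4.9497, -2.4641)
after link 3: o_3 = (2.9053, 5.3374, -0.5146)
after link 4: o_4 = (5.8837, 7.8231, -1.9112)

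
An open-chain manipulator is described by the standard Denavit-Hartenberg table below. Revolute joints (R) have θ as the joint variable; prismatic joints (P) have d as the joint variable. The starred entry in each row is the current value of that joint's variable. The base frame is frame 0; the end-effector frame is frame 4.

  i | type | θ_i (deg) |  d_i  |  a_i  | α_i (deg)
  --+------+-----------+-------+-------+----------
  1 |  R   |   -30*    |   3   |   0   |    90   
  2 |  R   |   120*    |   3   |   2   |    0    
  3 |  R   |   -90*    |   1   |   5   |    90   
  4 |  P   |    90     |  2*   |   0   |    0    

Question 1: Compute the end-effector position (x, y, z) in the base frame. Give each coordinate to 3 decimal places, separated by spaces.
after link 1: o_1 = (0.0000, 0.0000, 3.0000)
after link 2: o_2 = (-2.3660, -2.0981, 4.7321)
after link 3: o_3 = (0.8840, -5.1292, 7.2321)
after link 4: o_4 = (1.7500, -5.6292, 5.5000)

1.750 -5.629 5.500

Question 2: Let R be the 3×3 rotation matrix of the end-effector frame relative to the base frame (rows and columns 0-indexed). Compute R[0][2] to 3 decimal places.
0.433

End-effector z-axis (col 2 of R) = (0.4330,-0.2500,-0.8660)
R[0][2] = 0.4330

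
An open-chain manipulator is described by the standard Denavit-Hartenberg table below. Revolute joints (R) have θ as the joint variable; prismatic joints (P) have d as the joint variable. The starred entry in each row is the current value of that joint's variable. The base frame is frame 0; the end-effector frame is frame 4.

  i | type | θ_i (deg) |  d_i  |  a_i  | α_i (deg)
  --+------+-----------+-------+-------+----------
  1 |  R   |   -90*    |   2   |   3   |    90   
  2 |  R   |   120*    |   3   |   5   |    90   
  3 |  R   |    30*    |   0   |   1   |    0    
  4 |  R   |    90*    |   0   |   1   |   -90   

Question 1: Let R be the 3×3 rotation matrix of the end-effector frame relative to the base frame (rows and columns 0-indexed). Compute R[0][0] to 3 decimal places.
End-effector x-axis (col 0 of R) = (-0.8660,-0.2500,-0.4330)
R[0][0] = -0.8660

-0.866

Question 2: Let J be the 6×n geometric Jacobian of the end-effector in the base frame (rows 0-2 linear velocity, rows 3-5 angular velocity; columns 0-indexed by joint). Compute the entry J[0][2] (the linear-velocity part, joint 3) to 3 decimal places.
-0.366

axis z_2 = (0.0000,-0.8660,0.5000); lever o_n−o_2 = (-1.3660,0.1830,0.3170)
cross product → J_v[:, 2] = (-0.3660,-0.6830,-1.1830)
J_ω[:, 2] = z_2
entry J[0][2] = -0.3660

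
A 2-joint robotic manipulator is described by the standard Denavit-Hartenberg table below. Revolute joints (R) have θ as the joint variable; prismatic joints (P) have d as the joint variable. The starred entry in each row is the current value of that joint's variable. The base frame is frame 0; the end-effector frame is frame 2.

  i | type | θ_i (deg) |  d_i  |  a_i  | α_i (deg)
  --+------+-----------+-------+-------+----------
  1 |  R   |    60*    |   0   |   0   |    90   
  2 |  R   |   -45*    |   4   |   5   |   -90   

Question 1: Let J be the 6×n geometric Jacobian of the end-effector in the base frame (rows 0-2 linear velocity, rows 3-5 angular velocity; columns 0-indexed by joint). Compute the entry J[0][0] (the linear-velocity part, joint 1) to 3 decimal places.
axis z_0 = ẑ; lever o_n−o_0 = (5.2319,1.0619,-3.5355)
cross product → J_v[:, 0] = (-1.0619,5.2319,0.0000)
J_ω[:, 0] = z_0
entry J[0][0] = -1.0619

-1.062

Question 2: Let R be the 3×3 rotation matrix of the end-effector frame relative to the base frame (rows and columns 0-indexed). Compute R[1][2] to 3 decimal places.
0.612

End-effector z-axis (col 2 of R) = (0.3536,0.6124,0.7071)
R[1][2] = 0.6124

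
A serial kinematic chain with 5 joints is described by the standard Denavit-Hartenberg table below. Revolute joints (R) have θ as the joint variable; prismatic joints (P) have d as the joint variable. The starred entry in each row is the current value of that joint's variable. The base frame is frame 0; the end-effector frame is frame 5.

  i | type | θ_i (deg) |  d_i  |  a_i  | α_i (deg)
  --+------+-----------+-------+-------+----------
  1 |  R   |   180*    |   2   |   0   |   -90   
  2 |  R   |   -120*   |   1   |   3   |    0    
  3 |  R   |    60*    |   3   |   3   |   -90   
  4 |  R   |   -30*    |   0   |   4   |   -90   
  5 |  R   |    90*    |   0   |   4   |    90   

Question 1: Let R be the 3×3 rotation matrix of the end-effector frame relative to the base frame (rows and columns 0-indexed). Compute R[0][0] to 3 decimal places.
End-effector x-axis (col 0 of R) = (0.8660,0.0000,0.5000)
R[0][0] = 0.8660

0.866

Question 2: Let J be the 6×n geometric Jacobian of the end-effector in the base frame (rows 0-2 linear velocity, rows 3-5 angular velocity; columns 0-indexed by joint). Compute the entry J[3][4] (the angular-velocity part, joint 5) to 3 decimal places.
-0.250

axis z_4 = (-0.2500,0.8660,0.4330); lever o_n−o_4 = (3.4641,0.0000,2.0000)
cross product → J_v[:, 4] = (1.7321,2.0000,-3.0000)
J_ω[:, 4] = z_4
entry J[3][4] = -0.2500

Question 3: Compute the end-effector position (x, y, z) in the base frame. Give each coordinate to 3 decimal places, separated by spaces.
1.732 -6.000 12.196

after link 1: o_1 = (0.0000, 0.0000, 2.0000)
after link 2: o_2 = (1.5000, -1.0000, 4.5981)
after link 3: o_3 = (-0.0000, -4.0000, 7.1962)
after link 4: o_4 = (-1.7321, -6.0000, 10.1962)
after link 5: o_5 = (1.7321, -6.0000, 12.1962)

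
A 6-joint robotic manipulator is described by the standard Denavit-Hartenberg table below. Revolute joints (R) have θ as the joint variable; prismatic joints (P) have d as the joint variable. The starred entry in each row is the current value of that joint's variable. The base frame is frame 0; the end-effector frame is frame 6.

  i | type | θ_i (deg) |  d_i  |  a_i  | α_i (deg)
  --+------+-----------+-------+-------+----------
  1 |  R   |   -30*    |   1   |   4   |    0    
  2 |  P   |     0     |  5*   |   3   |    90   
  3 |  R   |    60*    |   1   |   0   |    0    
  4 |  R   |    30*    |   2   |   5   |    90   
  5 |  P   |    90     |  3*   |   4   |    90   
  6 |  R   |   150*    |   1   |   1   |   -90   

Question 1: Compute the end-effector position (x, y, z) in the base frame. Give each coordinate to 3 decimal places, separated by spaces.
after link 1: o_1 = (3.4641, -2.0000, 1.0000)
after link 2: o_2 = (6.0622, -3.5000, 6.0000)
after link 3: o_3 = (5.5622, -4.3660, 6.0000)
after link 4: o_4 = (4.5622, -6.0981, 11.0000)
after link 5: o_5 = (5.1603, -11.0622, 11.0000)
after link 6: o_6 = (6.0263, -10.5622, 12.0000)

6.026 -10.562 12.000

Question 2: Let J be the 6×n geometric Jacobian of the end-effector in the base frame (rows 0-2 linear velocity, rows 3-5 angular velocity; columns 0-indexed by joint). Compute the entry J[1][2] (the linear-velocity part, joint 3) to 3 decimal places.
axis z_2 = (-0.5000,-0.8660,0.0000); lever o_n−o_2 = (-0.0359,-7.0622,6.0000)
cross product → J_v[:, 2] = (-5.1962,3.0000,3.5000)
J_ω[:, 2] = z_2
entry J[1][2] = 3.0000

3.000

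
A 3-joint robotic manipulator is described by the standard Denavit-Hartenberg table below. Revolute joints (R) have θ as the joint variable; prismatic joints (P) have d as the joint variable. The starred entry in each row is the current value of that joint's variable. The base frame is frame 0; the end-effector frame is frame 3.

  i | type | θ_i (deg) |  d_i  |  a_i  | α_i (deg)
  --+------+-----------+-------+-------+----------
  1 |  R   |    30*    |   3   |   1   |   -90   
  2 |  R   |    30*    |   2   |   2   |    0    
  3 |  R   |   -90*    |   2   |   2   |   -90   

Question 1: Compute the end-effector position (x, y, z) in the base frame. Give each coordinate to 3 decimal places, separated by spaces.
1.232 5.330 3.732

after link 1: o_1 = (0.8660, 0.5000, 3.0000)
after link 2: o_2 = (1.3660, 3.0981, 2.0000)
after link 3: o_3 = (1.2321, 5.3301, 3.7321)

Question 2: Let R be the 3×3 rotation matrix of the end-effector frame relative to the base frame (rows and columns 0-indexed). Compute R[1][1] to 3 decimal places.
-0.866

End-effector y-axis (col 1 of R) = (0.5000,-0.8660,-0.0000)
R[1][1] = -0.8660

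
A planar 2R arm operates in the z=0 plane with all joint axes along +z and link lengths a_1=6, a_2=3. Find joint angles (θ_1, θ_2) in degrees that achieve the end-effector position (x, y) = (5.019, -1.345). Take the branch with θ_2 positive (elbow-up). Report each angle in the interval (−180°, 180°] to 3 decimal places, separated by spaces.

-45.002 120.001

cos θ_2 = (26.9994−6²−3²)/(2·6·3) = -0.5000; θ_2 = 120.0011° (elbow-up)
β = atan2(-1.3450,5.0190) = -15.0017°; ψ = atan2(2.5980,4.4999) = 30.0000°
θ_1 = β − ψ = -45.0017°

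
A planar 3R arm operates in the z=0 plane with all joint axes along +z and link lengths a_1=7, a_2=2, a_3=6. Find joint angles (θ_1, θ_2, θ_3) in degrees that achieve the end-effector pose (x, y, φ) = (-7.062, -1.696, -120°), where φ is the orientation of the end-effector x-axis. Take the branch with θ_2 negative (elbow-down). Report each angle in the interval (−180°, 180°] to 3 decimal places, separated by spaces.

149.997 -150.002 -119.996

wrist centre = target − a_3·(cos φ, sin φ) = (-4.0620, 3.5002)
cos θ_2 = (28.7509−7²−2²)/(2·7·2) = -0.8660; θ_2 = -150.0015° (elbow-down)
β = atan2(3.5002,-4.0620) = 139.2491°; ψ = atan2(-1.0000,5.2679) = -10.7480°
θ_1 = β − ψ = 149.9971°
θ_3 = φ − θ_1 − θ_2 = -119.9955° (wrapped to (-180°,180°])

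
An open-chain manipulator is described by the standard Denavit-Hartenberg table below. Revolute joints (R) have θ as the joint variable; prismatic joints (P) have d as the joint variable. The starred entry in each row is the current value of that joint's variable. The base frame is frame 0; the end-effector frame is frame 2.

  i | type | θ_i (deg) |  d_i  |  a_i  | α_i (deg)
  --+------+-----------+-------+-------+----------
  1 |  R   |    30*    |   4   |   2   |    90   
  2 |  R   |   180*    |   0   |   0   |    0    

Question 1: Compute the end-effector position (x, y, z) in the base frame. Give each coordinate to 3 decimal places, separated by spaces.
1.732 1.000 4.000

after link 1: o_1 = (1.7321, 1.0000, 4.0000)
after link 2: o_2 = (1.7321, 1.0000, 4.0000)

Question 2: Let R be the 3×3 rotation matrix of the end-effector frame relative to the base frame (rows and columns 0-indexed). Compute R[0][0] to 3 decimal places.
-0.866

End-effector x-axis (col 0 of R) = (-0.8660,-0.5000,0.0000)
R[0][0] = -0.8660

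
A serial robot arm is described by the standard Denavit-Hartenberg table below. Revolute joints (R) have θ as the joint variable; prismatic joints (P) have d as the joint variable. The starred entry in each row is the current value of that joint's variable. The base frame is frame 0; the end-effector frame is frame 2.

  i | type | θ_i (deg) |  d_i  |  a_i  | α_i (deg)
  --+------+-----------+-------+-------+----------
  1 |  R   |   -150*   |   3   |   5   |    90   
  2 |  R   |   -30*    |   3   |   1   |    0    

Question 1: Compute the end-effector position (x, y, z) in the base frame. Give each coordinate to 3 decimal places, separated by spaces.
after link 1: o_1 = (-4.3301, -2.5000, 3.0000)
after link 2: o_2 = (-6.5801, -0.3349, 2.5000)

-6.580 -0.335 2.500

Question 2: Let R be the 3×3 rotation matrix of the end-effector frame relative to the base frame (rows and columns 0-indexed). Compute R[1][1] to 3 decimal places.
-0.250

End-effector y-axis (col 1 of R) = (-0.4330,-0.2500,0.8660)
R[1][1] = -0.2500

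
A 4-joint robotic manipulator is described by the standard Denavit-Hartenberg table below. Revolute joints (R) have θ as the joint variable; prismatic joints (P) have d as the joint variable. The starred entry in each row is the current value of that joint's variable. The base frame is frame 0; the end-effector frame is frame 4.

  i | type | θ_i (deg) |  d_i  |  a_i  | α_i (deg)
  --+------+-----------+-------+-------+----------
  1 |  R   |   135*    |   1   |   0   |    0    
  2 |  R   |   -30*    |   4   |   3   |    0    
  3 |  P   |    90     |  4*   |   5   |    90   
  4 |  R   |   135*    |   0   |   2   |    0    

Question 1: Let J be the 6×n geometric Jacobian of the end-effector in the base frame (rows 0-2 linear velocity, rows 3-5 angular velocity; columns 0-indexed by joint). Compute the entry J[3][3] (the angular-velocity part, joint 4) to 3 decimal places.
-0.259

axis z_3 = (-0.2588,0.9659,0.0000); lever o_n−o_3 = (1.3660,0.3660,1.4142)
cross product → J_v[:, 3] = (1.3660,0.3660,-1.4142)
J_ω[:, 3] = z_3
entry J[3][3] = -0.2588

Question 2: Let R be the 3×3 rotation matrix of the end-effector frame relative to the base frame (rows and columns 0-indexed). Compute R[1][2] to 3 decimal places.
End-effector z-axis (col 2 of R) = (-0.2588,0.9659,0.0000)
R[1][2] = 0.9659

0.966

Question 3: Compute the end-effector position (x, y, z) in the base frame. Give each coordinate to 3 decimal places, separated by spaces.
after link 1: o_1 = (0.0000, 0.0000, 1.0000)
after link 2: o_2 = (-0.7765, 2.8978, 5.0000)
after link 3: o_3 = (-5.6061, 1.6037, 9.0000)
after link 4: o_4 = (-4.2401, 1.9697, 10.4142)

-4.240 1.970 10.414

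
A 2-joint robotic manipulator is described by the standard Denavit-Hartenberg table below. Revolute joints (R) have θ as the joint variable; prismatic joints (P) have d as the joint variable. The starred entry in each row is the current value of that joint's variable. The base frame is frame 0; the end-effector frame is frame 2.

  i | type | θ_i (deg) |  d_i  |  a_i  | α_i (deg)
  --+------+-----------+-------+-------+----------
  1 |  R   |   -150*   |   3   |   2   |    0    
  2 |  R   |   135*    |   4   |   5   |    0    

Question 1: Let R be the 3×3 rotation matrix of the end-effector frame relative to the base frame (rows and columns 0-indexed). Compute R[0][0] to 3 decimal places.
0.966

End-effector x-axis (col 0 of R) = (0.9659,-0.2588,0.0000)
R[0][0] = 0.9659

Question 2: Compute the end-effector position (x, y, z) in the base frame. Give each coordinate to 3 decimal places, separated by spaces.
3.098 -2.294 7.000

after link 1: o_1 = (-1.7321, -1.0000, 3.0000)
after link 2: o_2 = (3.0976, -2.2941, 7.0000)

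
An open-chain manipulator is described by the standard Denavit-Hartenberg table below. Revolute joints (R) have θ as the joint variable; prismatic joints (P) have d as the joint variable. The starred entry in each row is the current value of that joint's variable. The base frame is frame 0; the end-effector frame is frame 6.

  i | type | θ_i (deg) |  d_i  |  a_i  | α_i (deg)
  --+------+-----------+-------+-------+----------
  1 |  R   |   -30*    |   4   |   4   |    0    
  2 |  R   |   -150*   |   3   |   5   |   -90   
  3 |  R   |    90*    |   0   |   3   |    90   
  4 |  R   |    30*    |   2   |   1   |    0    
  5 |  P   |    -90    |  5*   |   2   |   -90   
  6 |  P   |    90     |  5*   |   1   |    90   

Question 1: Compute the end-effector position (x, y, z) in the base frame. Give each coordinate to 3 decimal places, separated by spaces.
after link 1: o_1 = (3.4641, -2.0000, 4.0000)
after link 2: o_2 = (-1.5359, -2.0000, 7.0000)
after link 3: o_3 = (-1.5359, -2.0000, 4.0000)
after link 4: o_4 = (-3.5359, -2.5000, 3.1340)
after link 5: o_5 = (-8.5359, -0.7679, 2.1340)
after link 6: o_6 = (-7.5359, -3.2679, -2.1962)

-7.536 -3.268 -2.196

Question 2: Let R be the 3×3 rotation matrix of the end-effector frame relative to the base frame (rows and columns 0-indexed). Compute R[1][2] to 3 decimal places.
End-effector z-axis (col 2 of R) = (-0.0000,0.8660,-0.5000)
R[1][2] = 0.8660

0.866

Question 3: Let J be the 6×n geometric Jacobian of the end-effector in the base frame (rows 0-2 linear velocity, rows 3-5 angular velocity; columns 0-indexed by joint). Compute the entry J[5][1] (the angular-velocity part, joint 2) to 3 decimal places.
1.000

axis z_1 = (0.0000,0.0000,1.0000); lever o_n−o_1 = (-11.0000,-1.2679,-6.1962)
cross product → J_v[:, 1] = (1.2679,-11.0000,0.0000)
J_ω[:, 1] = z_1
entry J[5][1] = 1.0000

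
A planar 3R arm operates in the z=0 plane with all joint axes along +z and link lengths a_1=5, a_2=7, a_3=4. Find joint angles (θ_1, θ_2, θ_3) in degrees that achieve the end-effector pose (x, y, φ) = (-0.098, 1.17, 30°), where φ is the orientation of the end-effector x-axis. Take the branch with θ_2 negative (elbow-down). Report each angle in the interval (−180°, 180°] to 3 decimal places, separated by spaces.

wrist centre = target − a_3·(cos φ, sin φ) = (-3.5621, -0.8300)
cos θ_2 = (13.3775−5²−7²)/(2·5·7) = -0.8660; θ_2 = -150.0012° (elbow-down)
β = atan2(-0.8300,-3.5621) = -166.8836°; ψ = atan2(-3.4999,-1.0623) = -106.8837°
θ_1 = β − ψ = -59.9999°
θ_3 = φ − θ_1 − θ_2 = -119.9988° (wrapped to (-180°,180°])

-60.000 -150.001 -119.999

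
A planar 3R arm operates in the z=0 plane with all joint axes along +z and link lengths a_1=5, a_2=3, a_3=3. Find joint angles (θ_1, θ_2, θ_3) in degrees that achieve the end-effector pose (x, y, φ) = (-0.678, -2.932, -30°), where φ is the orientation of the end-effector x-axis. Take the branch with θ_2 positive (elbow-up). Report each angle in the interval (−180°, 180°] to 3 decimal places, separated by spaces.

167.225 135.009 27.766

wrist centre = target − a_3·(cos φ, sin φ) = (-3.2761, -1.4320)
cos θ_2 = (12.7833−5²−3²)/(2·5·3) = -0.7072; θ_2 = 135.0094° (elbow-up)
β = atan2(-1.4320,-3.2761) = -156.3895°; ψ = atan2(2.1210,2.8783) = 36.3856°
θ_1 = β − ψ = -192.7751°
θ_3 = φ − θ_1 − θ_2 = 27.7656° (wrapped to (-180°,180°])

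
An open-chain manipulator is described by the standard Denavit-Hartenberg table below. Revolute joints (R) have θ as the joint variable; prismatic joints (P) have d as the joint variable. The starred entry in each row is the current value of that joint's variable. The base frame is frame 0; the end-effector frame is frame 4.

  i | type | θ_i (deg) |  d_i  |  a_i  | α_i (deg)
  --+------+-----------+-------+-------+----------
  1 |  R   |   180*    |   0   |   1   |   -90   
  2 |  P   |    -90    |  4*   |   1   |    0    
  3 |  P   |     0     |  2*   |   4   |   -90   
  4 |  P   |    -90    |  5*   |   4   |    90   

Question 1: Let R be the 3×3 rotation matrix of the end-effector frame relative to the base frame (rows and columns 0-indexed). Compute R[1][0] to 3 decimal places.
-1.000

End-effector x-axis (col 0 of R) = (-0.0000,-1.0000,0.0000)
R[1][0] = -1.0000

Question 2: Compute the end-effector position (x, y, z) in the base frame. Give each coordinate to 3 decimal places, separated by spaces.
-6.000 -10.000 5.000

after link 1: o_1 = (-1.0000, 0.0000, 0.0000)
after link 2: o_2 = (-1.0000, -4.0000, 1.0000)
after link 3: o_3 = (-1.0000, -6.0000, 5.0000)
after link 4: o_4 = (-6.0000, -10.0000, 5.0000)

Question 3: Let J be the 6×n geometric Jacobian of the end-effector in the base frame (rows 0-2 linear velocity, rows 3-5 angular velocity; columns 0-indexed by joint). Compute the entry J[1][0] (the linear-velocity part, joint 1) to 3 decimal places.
-6.000

axis z_0 = ẑ; lever o_n−o_0 = (-6.0000,-10.0000,5.0000)
cross product → J_v[:, 0] = (10.0000,-6.0000,0.0000)
J_ω[:, 0] = z_0
entry J[1][0] = -6.0000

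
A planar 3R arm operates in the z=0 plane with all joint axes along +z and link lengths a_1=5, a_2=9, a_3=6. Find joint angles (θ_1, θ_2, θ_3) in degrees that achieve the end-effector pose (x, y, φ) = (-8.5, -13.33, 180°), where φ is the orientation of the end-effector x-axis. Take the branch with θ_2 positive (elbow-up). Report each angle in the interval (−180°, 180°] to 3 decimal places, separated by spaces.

-120.003 30.004 -90.001

wrist centre = target − a_3·(cos φ, sin φ) = (-2.5000, -13.3300)
cos θ_2 = (183.9389−5²−9²)/(2·5·9) = 0.8660; θ_2 = 30.0043° (elbow-up)
β = atan2(-13.3300,-2.5000) = -100.6223°; ψ = atan2(4.5006,12.7939) = 19.3807°
θ_1 = β − ψ = -120.0029°
θ_3 = φ − θ_1 − θ_2 = -90.0014° (wrapped to (-180°,180°])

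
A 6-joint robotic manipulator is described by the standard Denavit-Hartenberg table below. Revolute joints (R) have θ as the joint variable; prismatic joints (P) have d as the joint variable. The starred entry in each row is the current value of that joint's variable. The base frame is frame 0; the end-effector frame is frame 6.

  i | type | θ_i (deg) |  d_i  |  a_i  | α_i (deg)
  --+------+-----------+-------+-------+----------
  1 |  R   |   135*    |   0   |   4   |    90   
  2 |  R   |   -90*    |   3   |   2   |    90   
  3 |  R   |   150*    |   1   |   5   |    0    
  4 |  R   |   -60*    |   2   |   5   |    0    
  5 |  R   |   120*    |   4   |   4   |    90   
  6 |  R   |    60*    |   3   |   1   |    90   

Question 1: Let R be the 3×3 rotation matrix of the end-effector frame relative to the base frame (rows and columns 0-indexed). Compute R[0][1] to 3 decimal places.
0.612

End-effector y-axis (col 1 of R) = (0.6124,0.6124,0.5000)
R[0][1] = 0.6124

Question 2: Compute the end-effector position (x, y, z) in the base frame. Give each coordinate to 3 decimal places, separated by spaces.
after link 1: o_1 = (-2.8284, 2.8284, 0.0000)
after link 2: o_2 = (-0.7071, 4.9497, -2.0000)
after link 3: o_3 = (1.7678, 6.0104, 2.3301)
after link 4: o_4 = (6.7175, 8.1317, 2.3301)
after link 5: o_5 = (8.1317, 3.8891, 5.7942)
after link 6: o_6 = (10.4044, 4.9371, 7.7272)

10.404 4.937 7.727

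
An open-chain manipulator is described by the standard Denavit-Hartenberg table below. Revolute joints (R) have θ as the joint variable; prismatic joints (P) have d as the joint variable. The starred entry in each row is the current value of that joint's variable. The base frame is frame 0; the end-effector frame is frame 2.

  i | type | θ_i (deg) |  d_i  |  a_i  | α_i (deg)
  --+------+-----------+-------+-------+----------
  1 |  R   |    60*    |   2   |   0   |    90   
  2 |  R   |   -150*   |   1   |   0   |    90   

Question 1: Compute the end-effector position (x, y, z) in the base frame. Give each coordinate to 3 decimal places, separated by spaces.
0.866 -0.500 2.000

after link 1: o_1 = (0.0000, 0.0000, 2.0000)
after link 2: o_2 = (0.8660, -0.5000, 2.0000)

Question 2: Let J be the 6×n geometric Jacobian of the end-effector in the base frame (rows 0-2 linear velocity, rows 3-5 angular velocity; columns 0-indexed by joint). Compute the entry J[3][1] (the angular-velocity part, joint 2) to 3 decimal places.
0.866

axis z_1 = (0.8660,-0.5000,0.0000); lever o_n−o_1 = (0.8660,-0.5000,0.0000)
cross product → J_v[:, 1] = (0.0000,0.0000,0.0000)
J_ω[:, 1] = z_1
entry J[3][1] = 0.8660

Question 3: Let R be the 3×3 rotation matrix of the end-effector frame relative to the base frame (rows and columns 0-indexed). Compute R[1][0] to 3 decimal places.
-0.750

End-effector x-axis (col 0 of R) = (-0.4330,-0.7500,-0.5000)
R[1][0] = -0.7500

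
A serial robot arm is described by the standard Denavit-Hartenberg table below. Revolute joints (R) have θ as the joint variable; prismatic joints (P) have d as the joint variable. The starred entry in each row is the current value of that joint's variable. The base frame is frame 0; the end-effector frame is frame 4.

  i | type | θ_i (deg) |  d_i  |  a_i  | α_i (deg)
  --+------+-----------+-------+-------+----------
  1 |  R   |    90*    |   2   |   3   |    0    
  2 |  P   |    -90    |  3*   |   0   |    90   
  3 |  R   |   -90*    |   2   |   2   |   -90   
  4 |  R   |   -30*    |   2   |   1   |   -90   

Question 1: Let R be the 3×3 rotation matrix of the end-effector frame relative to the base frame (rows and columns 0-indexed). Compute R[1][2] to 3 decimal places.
End-effector z-axis (col 2 of R) = (0.0000,0.8660,-0.5000)
R[1][2] = 0.8660

0.866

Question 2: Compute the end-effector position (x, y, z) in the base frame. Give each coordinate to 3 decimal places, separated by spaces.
after link 1: o_1 = (0.0000, 3.0000, 2.0000)
after link 2: o_2 = (0.0000, 3.0000, 5.0000)
after link 3: o_3 = (0.0000, 1.0000, 3.0000)
after link 4: o_4 = (2.0000, 0.5000, 2.1340)

2.000 0.500 2.134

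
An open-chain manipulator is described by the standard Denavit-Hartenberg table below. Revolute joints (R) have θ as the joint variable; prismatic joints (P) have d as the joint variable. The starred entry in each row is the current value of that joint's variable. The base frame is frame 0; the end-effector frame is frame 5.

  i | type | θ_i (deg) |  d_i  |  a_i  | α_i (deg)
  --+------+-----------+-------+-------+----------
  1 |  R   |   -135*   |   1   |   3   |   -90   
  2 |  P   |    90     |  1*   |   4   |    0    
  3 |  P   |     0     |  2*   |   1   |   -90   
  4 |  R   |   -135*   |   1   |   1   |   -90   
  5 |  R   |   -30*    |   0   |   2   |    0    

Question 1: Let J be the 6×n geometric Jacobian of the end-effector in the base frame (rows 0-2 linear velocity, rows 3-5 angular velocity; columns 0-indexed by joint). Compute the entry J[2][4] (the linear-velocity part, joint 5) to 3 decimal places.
axis z_4 = (0.5000,-0.5000,-0.7071); lever o_n−o_4 = (1.5731,-0.1589,1.2247)
cross product → J_v[:, 4] = (-0.7247,-1.7247,0.7071)
J_ω[:, 4] = z_4
entry J[2][4] = 0.7071

0.707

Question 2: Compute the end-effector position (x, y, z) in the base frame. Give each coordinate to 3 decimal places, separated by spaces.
after link 1: o_1 = (-2.1213, -2.1213, 1.0000)
after link 2: o_2 = (-1.4142, -2.8284, -3.0000)
after link 3: o_3 = (0.0000, -4.2426, -4.0000)
after link 4: o_4 = (1.2071, -4.0355, -3.2929)
after link 5: o_5 = (2.7802, -4.1945, -2.0681)

2.780 -4.194 -2.068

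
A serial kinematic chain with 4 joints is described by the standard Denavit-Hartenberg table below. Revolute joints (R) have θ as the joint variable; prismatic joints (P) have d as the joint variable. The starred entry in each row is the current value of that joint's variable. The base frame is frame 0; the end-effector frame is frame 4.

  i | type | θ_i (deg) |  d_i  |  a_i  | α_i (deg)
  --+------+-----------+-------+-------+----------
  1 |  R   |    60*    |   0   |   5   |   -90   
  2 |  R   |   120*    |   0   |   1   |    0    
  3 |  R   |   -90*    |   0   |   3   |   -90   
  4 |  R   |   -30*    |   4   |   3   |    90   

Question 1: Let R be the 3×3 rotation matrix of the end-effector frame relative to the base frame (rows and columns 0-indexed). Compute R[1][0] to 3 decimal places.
0.900

End-effector x-axis (col 0 of R) = (-0.0580,0.8995,-0.4330)
R[1][0] = 0.8995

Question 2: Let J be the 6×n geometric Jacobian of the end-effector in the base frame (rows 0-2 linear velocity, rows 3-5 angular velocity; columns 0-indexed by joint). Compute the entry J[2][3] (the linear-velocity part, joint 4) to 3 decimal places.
-0.750

axis z_3 = (-0.2500,-0.4330,-0.8660); lever o_n−o_3 = (-1.1740,0.9665,-4.7631)
cross product → J_v[:, 3] = (2.8995,-0.1740,-0.7500)
J_ω[:, 3] = z_3
entry J[2][3] = -0.7500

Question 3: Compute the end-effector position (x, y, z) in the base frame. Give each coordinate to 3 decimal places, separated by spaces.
after link 1: o_1 = (2.5000, 4.3301, 0.0000)
after link 2: o_2 = (2.2500, 3.8971, -0.8660)
after link 3: o_3 = (3.5490, 6.1471, -2.3660)
after link 4: o_4 = (2.3750, 7.1136, -7.1292)

2.375 7.114 -7.129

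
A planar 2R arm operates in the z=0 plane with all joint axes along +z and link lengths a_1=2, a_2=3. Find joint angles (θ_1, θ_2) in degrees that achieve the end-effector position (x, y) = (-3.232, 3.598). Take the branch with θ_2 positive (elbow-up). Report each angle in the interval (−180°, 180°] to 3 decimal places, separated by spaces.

113.860 30.008

cos θ_2 = (23.3914−2²−3²)/(2·2·3) = 0.8660; θ_2 = 30.0084° (elbow-up)
β = atan2(3.5980,-3.2320) = 131.9326°; ψ = atan2(1.5004,4.5979) = 18.0726°
θ_1 = β − ψ = 113.8600°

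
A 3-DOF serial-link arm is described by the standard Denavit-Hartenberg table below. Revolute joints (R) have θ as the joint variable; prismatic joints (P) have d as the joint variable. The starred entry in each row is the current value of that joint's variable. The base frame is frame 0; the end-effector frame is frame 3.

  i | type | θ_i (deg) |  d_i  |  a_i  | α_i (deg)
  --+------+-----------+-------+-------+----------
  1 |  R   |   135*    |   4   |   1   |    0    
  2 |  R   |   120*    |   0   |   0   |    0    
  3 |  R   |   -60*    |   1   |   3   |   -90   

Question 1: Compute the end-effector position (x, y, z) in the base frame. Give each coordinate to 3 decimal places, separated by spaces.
-3.605 -0.069 5.000

after link 1: o_1 = (-0.7071, 0.7071, 4.0000)
after link 2: o_2 = (-0.7071, 0.7071, 4.0000)
after link 3: o_3 = (-3.6049, -0.0694, 5.0000)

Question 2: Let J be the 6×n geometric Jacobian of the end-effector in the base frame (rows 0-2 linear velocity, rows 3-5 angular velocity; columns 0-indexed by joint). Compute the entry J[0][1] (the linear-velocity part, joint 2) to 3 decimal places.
0.776

axis z_1 = (0.0000,0.0000,1.0000); lever o_n−o_1 = (-2.8978,-0.7765,1.0000)
cross product → J_v[:, 1] = (0.7765,-2.8978,0.0000)
J_ω[:, 1] = z_1
entry J[0][1] = 0.7765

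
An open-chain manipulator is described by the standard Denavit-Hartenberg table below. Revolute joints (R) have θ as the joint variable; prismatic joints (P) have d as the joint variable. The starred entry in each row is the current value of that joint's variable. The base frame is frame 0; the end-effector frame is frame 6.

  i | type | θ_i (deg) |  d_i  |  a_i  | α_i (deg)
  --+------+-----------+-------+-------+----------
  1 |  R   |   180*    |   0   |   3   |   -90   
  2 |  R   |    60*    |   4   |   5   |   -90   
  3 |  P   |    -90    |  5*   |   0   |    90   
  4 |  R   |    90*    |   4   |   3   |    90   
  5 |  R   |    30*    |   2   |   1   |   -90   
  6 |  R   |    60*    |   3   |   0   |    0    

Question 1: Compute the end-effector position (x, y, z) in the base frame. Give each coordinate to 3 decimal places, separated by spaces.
after link 1: o_1 = (-3.0000, 0.0000, 0.0000)
after link 2: o_2 = (-5.5000, -4.0000, -4.3301)
after link 3: o_3 = (-1.1699, -4.0000, -6.8301)
after link 4: o_4 = (3.4282, -4.0000, -4.8660)
after link 5: o_5 = (4.4282, -6.0000, -4.8660)
after link 6: o_6 = (4.4282, -6.0000, -1.8660)

4.428 -6.000 -1.866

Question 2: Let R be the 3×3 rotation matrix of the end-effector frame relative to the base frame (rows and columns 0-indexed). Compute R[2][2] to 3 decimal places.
End-effector z-axis (col 2 of R) = (0.0000,0.0000,1.0000)
R[2][2] = 1.0000

1.000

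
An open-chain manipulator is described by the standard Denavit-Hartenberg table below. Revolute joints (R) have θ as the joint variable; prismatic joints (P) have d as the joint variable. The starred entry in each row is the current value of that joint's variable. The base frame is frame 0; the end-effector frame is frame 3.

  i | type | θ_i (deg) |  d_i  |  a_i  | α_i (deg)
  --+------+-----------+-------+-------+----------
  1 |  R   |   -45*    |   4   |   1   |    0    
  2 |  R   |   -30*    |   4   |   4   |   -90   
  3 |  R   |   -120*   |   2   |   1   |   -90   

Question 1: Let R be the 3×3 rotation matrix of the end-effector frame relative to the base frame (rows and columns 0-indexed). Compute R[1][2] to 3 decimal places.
End-effector z-axis (col 2 of R) = (0.2241,-0.8365,0.5000)
R[1][2] = -0.8365

-0.837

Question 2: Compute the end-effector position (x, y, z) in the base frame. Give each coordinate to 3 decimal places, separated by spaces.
3.545 -3.570 8.866

after link 1: o_1 = (0.7071, -0.7071, 4.0000)
after link 2: o_2 = (1.7424, -4.5708, 8.0000)
after link 3: o_3 = (3.5448, -3.5702, 8.8660)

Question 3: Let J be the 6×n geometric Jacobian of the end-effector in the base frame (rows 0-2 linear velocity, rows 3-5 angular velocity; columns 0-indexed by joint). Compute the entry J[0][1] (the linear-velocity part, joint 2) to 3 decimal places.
axis z_1 = (0.0000,0.0000,1.0000); lever o_n−o_1 = (2.8377,-2.8631,4.8660)
cross product → J_v[:, 1] = (2.8631,2.8377,-0.0000)
J_ω[:, 1] = z_1
entry J[0][1] = 2.8631

2.863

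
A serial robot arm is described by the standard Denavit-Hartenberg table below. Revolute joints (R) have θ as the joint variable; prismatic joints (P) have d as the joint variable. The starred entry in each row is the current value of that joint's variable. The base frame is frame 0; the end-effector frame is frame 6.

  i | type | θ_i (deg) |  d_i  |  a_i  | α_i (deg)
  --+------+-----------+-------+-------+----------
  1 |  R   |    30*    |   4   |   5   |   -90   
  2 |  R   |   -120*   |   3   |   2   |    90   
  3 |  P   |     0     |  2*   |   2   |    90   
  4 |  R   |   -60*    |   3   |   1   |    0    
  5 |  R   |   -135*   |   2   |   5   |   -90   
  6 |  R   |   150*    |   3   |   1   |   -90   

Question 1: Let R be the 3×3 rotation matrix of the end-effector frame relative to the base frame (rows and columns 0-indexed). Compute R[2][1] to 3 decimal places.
-0.259

End-effector y-axis (col 1 of R) = (-0.8365,-0.4830,-0.2588)
R[2][1] = -0.2588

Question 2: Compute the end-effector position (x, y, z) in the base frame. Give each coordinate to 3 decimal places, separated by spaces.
5.717 1.569 4.113

after link 1: o_1 = (4.3301, 2.5000, 4.0000)
after link 2: o_2 = (1.9641, 4.5981, 5.7321)
after link 3: o_3 = (-0.4019, 3.2321, 6.4641)
after link 4: o_4 = (1.5311, 0.8840, 7.3301)
after link 5: o_5 = (3.6518, -0.2010, 2.5005)
after link 6: o_6 = (5.7172, 1.5688, 4.1135)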